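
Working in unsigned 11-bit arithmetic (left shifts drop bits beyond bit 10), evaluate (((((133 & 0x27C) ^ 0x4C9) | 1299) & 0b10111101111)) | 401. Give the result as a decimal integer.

1503

133 = 00010000101
0x27C = 01001111100
→ & → 00000000100 = 4
0x4C9 = 10011001001
→ ^ → 10011001101 = 1229
1299 = 10100010011
→ | → 10111011111 = 1503
0b10111101111 = 10111101111
→ & → 10111001111 = 1487
401 = 00110010001
→ | → 10111011111 = 1503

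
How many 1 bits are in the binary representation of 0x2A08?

4

0x2A08 = 10101000001000
Count the 1s: 1 + 1 + 1 + 1 = 4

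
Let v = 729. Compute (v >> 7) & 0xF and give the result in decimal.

v = 0001011011001
Shift right by 7: 000101
Mask low 4 bits: 0101 = 5

5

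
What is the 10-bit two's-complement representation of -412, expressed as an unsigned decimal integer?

412 in 10 bits: 0110011100
Invert: 1001100011
Add 1:  1001100100 = 612
(Check: 2^10 - 412 = 1024 - 412 = 612.)

612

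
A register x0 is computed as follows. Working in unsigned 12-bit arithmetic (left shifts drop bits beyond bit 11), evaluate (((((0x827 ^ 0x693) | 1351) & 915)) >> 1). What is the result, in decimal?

457

0x827 = 100000100111
0x693 = 011010010011
→ ^ → 111010110100 = 3764
1351 = 010101000111
→ | → 111111110111 = 4087
915 = 001110010011
→ & → 001110010011 = 915
→ >> 1 → 000111001001 = 457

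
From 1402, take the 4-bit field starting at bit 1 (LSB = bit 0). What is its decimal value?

13

v = 10101111010
Shift right by 1: 1010111101
Mask low 4 bits: 1101 = 13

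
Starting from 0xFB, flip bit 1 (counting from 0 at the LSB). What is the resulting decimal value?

x = 00011111011
bit 1 is currently 1; toggle it via x ^ (1 << 1) = x ^ 2
→ 00011111001 = 249

249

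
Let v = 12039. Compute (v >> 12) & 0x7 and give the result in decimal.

2

v = 010111100000111
Shift right by 12: 010
Mask low 3 bits: 010 = 2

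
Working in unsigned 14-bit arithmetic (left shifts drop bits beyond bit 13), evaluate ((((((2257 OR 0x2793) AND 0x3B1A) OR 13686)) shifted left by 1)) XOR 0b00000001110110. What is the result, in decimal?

2257 = 00100011010001
0x2793 = 10011110010011
→ OR → 10111111010011 = 12243
0x3B1A = 11101100011010
→ AND → 10101100010010 = 11026
13686 = 11010101110110
→ OR → 11111101110110 = 16246
→ shifted left by 1 (mod 2^14) → 11111011101100 = 16108
0b00000001110110 = 00000001110110
→ XOR → 11111010011010 = 16026

16026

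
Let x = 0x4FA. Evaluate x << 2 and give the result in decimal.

5096

0x4FA = 0010011111010
shift left by 2 → 1001111101000 = 5096
(equivalently, 1274 × 2^2 = 1274 × 4)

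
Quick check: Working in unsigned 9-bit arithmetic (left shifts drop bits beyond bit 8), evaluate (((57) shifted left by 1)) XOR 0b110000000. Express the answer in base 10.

498

57 = 000111001
→ shifted left by 1 (mod 2^9) → 001110010 = 114
0b110000000 = 110000000
→ XOR → 111110010 = 498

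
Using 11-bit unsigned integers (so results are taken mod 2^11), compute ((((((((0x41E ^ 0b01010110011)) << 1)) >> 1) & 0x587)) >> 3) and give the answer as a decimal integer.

0x41E = 10000011110
0b01010110011 = 01010110011
→ ^ → 11010101101 = 1709
→ << 1 (mod 2^11) → 10101011010 = 1370
→ >> 1 → 01010101101 = 685
0x587 = 10110000111
→ & → 00010000101 = 133
→ >> 3 → 00000010000 = 16

16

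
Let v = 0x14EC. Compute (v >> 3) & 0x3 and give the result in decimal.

v = 01010011101100
Shift right by 3: 01010011101
Mask low 2 bits: 01 = 1

1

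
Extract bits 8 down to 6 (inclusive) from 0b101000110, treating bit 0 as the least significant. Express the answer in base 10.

v = 101000110
Shift right by 6: 101
Mask low 3 bits: 101 = 5

5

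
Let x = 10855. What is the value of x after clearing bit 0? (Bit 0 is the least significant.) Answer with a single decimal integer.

10854

x = 10101001100111
bit 0 is currently 1; clear it via x & ~(1 << 0) = x & ~1
→ 10101001100110 = 10854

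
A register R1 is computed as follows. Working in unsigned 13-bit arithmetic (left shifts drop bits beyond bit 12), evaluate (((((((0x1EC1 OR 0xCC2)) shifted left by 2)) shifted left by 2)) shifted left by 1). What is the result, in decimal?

6240

0x1EC1 = 1111011000001
0xCC2 = 0110011000010
→ OR → 1111011000011 = 7875
→ shifted left by 2 (mod 2^13) → 1101100001100 = 6924
→ shifted left by 2 (mod 2^13) → 0110000110000 = 3120
→ shifted left by 1 (mod 2^13) → 1100001100000 = 6240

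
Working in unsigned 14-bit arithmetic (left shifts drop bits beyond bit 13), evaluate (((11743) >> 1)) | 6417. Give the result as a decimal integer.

8191

11743 = 10110111011111
→ >> 1 → 01011011101111 = 5871
6417 = 01100100010001
→ | → 01111111111111 = 8191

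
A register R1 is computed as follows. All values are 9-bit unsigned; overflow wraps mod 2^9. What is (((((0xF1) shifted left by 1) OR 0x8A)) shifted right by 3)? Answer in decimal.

0xF1 = 011110001
→ shifted left by 1 (mod 2^9) → 111100010 = 482
0x8A = 010001010
→ OR → 111101010 = 490
→ shifted right by 3 → 000111101 = 61

61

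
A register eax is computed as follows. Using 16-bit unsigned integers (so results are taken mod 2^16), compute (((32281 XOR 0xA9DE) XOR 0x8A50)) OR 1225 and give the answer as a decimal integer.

24031

32281 = 0111111000011001
0xA9DE = 1010100111011110
→ XOR → 1101011111000111 = 55239
0x8A50 = 1000101001010000
→ XOR → 0101110110010111 = 23959
1225 = 0000010011001001
→ OR → 0101110111011111 = 24031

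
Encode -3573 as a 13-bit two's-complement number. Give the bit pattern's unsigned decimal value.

4619

3573 in 13 bits: 0110111110101
Invert: 1001000001010
Add 1:  1001000001011 = 4619
(Check: 2^13 - 3573 = 8192 - 3573 = 4619.)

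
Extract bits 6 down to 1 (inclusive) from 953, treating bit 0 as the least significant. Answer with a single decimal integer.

v = 1110111001
Shift right by 1: 111011100
Mask low 6 bits: 011100 = 28

28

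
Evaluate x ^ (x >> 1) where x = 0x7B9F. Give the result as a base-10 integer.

18000

x = 111101110011111 = 31647
x>>1 = 011110111001111
XOR  = 100011001010000 = 18000
(x ^ (x >> 1) gives the standard binary-reflected Gray code of x.)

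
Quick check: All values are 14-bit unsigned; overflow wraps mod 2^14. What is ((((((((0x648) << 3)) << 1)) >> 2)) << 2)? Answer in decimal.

0x648 = 00011001001000
→ << 3 (mod 2^14) → 11001001000000 = 12864
→ << 1 (mod 2^14) → 10010010000000 = 9344
→ >> 2 → 00100100100000 = 2336
→ << 2 (mod 2^14) → 10010010000000 = 9344

9344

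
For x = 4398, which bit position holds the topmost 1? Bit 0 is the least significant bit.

12

4398 = 1000100101110
The topmost 1 is at position 12 (since 2^12 = 4096 ≤ 4398 < 8192).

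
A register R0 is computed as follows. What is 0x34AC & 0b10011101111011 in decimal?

0x34AC = 11010010101100
b = 10011101111011
AND → 10010000101000 = 9256

9256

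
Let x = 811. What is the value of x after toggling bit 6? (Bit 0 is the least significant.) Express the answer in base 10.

875

x = 1100101011
bit 6 is currently 0; toggle it via x ^ (1 << 6) = x ^ 64
→ 1101101011 = 875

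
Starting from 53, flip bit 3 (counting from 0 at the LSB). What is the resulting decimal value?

61

x = 00110101
bit 3 is currently 0; toggle it via x ^ (1 << 3) = x ^ 8
→ 00111101 = 61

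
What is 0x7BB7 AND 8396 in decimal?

8324

0x7BB7 = 111101110110111
8396 = 010000011001100
AND → 010000010000100 = 8324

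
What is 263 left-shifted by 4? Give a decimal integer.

4208

263 = 0000100000111
shift left by 4 → 1000001110000 = 4208
(equivalently, 263 × 2^4 = 263 × 16)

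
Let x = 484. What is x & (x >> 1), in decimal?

224

x = 111100100 = 484
x>>1 = 011110010
AND  = 011100000 = 224
(x & (x >> 1) has a 1 wherever x has two consecutive 1 bits.)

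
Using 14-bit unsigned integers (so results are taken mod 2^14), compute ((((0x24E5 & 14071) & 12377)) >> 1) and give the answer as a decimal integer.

0x24E5 = 10010011100101
14071 = 11011011110111
→ & → 10010011100101 = 9445
12377 = 11000001011001
→ & → 10000001000001 = 8257
→ >> 1 → 01000000100000 = 4128

4128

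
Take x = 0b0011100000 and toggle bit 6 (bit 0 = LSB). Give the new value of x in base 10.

160

x = 0011100000
bit 6 is currently 1; toggle it via x ^ (1 << 6) = x ^ 64
→ 0010100000 = 160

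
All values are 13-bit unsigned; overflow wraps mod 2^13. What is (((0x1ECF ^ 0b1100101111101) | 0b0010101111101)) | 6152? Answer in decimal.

8191

0x1ECF = 1111011001111
0b1100101111101 = 1100101111101
→ ^ → 0011110110010 = 1970
0b0010101111101 = 0010101111101
→ | → 0011111111111 = 2047
6152 = 1100000001000
→ | → 1111111111111 = 8191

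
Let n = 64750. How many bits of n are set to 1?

64750 = 1111110011101110
Count the 1s: 1 + 1 + 1 + 1 + 1 + 1 + 1 + 1 + 1 + 1 + 1 + 1 = 12

12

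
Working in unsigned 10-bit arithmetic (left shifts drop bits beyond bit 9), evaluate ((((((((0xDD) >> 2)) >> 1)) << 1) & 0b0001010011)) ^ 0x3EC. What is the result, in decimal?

0xDD = 0011011101
→ >> 2 → 0000110111 = 55
→ >> 1 → 0000011011 = 27
→ << 1 (mod 2^10) → 0000110110 = 54
0b0001010011 = 0001010011
→ & → 0000010010 = 18
0x3EC = 1111101100
→ ^ → 1111111110 = 1022

1022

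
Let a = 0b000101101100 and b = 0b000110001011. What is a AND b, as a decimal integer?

264

a = 101101100
b = 110001011
AND → 100001000 = 264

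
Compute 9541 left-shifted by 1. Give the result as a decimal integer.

9541 = 010010101000101
shift left by 1 → 100101010001010 = 19082
(equivalently, 9541 × 2^1 = 9541 × 2)

19082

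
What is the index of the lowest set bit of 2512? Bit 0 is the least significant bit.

2512 = 100111010000
Trailing zeros: 4, so the lowest set bit is bit 4 (value 16).

4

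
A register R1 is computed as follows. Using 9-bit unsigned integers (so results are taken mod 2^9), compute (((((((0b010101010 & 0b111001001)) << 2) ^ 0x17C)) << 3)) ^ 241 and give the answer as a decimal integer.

17

0b010101010 = 010101010
0b111001001 = 111001001
→ & → 010001000 = 136
→ << 2 (mod 2^9) → 000100000 = 32
0x17C = 101111100
→ ^ → 101011100 = 348
→ << 3 (mod 2^9) → 011100000 = 224
241 = 011110001
→ ^ → 000010001 = 17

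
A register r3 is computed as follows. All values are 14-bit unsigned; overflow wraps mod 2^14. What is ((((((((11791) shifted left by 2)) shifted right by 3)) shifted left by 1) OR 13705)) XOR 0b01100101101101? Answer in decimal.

9954

11791 = 10111000001111
→ shifted left by 2 (mod 2^14) → 11100000111100 = 14396
→ shifted right by 3 → 00011100000111 = 1799
→ shifted left by 1 (mod 2^14) → 00111000001110 = 3598
13705 = 11010110001001
→ OR → 11111110001111 = 16271
0b01100101101101 = 01100101101101
→ XOR → 10011011100010 = 9954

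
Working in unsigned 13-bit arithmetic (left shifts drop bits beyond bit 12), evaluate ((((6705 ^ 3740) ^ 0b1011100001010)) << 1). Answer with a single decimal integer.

1870

6705 = 1101000110001
3740 = 0111010011100
→ ^ → 1010010101101 = 5293
0b1011100001010 = 1011100001010
→ ^ → 0001110100111 = 935
→ << 1 (mod 2^13) → 0011101001110 = 1870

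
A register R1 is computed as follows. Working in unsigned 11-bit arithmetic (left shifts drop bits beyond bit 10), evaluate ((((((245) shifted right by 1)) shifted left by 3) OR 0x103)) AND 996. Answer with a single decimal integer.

245 = 00011110101
→ shifted right by 1 → 00001111010 = 122
→ shifted left by 3 (mod 2^11) → 01111010000 = 976
0x103 = 00100000011
→ OR → 01111010011 = 979
996 = 01111100100
→ AND → 01111000000 = 960

960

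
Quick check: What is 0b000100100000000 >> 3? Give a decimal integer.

288

x = 100100000000
shift right by 3 → 000100100000 = 288
(equivalently, floor(2304 / 8))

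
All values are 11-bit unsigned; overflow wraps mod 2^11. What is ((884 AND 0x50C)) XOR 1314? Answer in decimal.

884 = 01101110100
0x50C = 10100001100
→ AND → 00100000100 = 260
1314 = 10100100010
→ XOR → 10000100110 = 1062

1062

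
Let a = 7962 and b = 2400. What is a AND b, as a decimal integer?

2304

7962 = 1111100011010
2400 = 0100101100000
AND → 0100100000000 = 2304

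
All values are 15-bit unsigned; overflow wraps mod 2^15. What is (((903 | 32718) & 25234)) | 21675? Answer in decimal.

30379

903 = 000001110000111
32718 = 111111111001110
→ | → 111111111001111 = 32719
25234 = 110001010010010
→ & → 110001010000010 = 25218
21675 = 101010010101011
→ | → 111011010101011 = 30379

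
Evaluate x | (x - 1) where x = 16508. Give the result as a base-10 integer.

x = 100000001111100 = 16508
x - 1 = 100000001111011
OR    = 100000001111111 = 16511
(x | (x - 1) sets all bits below the lowest set bit.)

16511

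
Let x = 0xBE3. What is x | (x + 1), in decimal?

3047

x = 101111100011 = 3043
x + 1 = 101111100100
OR    = 101111100111 = 3047
(x | (x + 1) sets the lowest cleared bit.)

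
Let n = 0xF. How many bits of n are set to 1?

4

0xF = 1111
Count the 1s: 1 + 1 + 1 + 1 = 4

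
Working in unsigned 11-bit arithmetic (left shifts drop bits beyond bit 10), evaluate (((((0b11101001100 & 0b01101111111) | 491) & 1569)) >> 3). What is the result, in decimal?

0b11101001100 = 11101001100
0b01101111111 = 01101111111
→ & → 01101001100 = 844
491 = 00111101011
→ | → 01111101111 = 1007
1569 = 11000100001
→ & → 01000100001 = 545
→ >> 3 → 00001000100 = 68

68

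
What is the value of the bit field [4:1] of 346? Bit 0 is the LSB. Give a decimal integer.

v = 101011010
Shift right by 1: 10101101
Mask low 4 bits: 1101 = 13

13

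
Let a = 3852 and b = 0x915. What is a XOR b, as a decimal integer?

3852 = 111100001100
0x915 = 100100010101
XOR → 011000011001 = 1561

1561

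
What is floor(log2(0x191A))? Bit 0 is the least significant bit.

12

0x191A = 1100100011010
The topmost 1 is at position 12 (since 2^12 = 4096 ≤ 6426 < 8192).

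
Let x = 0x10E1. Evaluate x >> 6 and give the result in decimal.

67

0x10E1 = 1000011100001
shift right by 6 → 0000001000011 = 67
(equivalently, floor(4321 / 64))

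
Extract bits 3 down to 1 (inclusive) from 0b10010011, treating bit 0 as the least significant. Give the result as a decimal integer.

1

v = 10010011
Shift right by 1: 1001001
Mask low 3 bits: 001 = 1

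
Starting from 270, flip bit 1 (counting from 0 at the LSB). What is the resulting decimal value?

268

x = 0100001110
bit 1 is currently 1; toggle it via x ^ (1 << 1) = x ^ 2
→ 0100001100 = 268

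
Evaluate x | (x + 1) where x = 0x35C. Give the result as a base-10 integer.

x = 1101011100 = 860
x + 1 = 1101011101
OR    = 1101011101 = 861
(x | (x + 1) sets the lowest cleared bit.)

861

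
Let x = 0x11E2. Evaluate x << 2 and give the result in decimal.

18312

0x11E2 = 001000111100010
shift left by 2 → 100011110001000 = 18312
(equivalently, 4578 × 2^2 = 4578 × 4)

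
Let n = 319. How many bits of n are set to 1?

7

319 = 100111111
Count the 1s: 1 + 1 + 1 + 1 + 1 + 1 + 1 = 7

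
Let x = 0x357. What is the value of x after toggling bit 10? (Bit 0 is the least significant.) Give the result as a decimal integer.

x = 00001101010111
bit 10 is currently 0; toggle it via x ^ (1 << 10) = x ^ 1024
→ 00011101010111 = 1879

1879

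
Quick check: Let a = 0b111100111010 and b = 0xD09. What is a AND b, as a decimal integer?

3336

a = 111100111010
0xD09 = 110100001001
AND → 110100001000 = 3336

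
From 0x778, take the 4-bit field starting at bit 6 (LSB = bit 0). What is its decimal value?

v = 0011101111000
Shift right by 6: 0011101
Mask low 4 bits: 1101 = 13

13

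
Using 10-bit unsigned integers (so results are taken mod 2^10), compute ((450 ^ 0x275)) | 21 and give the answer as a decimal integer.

450 = 0111000010
0x275 = 1001110101
→ ^ → 1110110111 = 951
21 = 0000010101
→ | → 1110110111 = 951

951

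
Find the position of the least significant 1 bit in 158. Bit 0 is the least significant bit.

158 = 10011110
Trailing zeros: 1, so the lowest set bit is bit 1 (value 2).

1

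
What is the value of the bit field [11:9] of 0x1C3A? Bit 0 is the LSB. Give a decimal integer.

v = 1110000111010
Shift right by 9: 1110
Mask low 3 bits: 110 = 6

6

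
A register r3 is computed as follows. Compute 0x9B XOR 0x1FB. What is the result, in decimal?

352

0x9B = 010011011
0x1FB = 111111011
XOR → 101100000 = 352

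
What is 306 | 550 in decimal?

822

306 = 0100110010
550 = 1000100110
 OR → 1100110110 = 822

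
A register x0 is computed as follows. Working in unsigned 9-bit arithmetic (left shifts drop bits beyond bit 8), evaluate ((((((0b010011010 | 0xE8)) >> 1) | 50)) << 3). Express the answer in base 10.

0b010011010 = 010011010
0xE8 = 011101000
→ | → 011111010 = 250
→ >> 1 → 001111101 = 125
50 = 000110010
→ | → 001111111 = 127
→ << 3 (mod 2^9) → 111111000 = 504

504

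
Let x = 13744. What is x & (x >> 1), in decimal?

4240

x = 11010110110000 = 13744
x>>1 = 01101011011000
AND  = 01000010010000 = 4240
(x & (x >> 1) has a 1 wherever x has two consecutive 1 bits.)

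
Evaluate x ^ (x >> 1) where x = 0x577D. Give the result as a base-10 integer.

x = 101011101111101 = 22397
x>>1 = 010101110111110
XOR  = 111110011000011 = 31939
(x ^ (x >> 1) gives the standard binary-reflected Gray code of x.)

31939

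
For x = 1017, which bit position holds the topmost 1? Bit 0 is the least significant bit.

9

1017 = 1111111001
The topmost 1 is at position 9 (since 2^9 = 512 ≤ 1017 < 1024).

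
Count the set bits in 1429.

1429 = 10110010101
Count the 1s: 1 + 1 + 1 + 1 + 1 + 1 = 6

6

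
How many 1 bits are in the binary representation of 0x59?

4

0x59 = 1011001
Count the 1s: 1 + 1 + 1 + 1 = 4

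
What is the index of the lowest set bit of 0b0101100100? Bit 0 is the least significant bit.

0b0101100100 = 101100100
Trailing zeros: 2, so the lowest set bit is bit 2 (value 4).

2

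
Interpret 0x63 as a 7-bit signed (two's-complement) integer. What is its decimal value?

-29

pattern = 1100011 (MSB is 1 ⇒ negative)
Invert: 0011100, add 1 → 0011101 = 29, so the value is -29.
(Equivalently: 99 - 2^7 = 99 - 128 = -29.)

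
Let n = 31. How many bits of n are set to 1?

5

31 = 11111
Count the 1s: 1 + 1 + 1 + 1 + 1 = 5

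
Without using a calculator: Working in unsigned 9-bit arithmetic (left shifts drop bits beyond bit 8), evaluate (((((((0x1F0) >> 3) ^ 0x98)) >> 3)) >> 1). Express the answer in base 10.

10

0x1F0 = 111110000
→ >> 3 → 000111110 = 62
0x98 = 010011000
→ ^ → 010100110 = 166
→ >> 3 → 000010100 = 20
→ >> 1 → 000001010 = 10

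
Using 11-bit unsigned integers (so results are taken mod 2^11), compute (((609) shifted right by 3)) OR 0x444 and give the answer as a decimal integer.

609 = 01001100001
→ shifted right by 3 → 00001001100 = 76
0x444 = 10001000100
→ OR → 10001001100 = 1100

1100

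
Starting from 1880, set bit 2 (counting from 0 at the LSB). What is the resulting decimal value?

1884

x = 11101011000
bit 2 is currently 0; set it via x | (1 << 2) = x | 4
→ 11101011100 = 1884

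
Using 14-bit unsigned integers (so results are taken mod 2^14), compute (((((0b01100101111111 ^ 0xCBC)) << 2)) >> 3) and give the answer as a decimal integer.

0b01100101111111 = 01100101111111
0xCBC = 00110010111100
→ ^ → 01010111000011 = 5571
→ << 2 (mod 2^14) → 01011100001100 = 5900
→ >> 3 → 00001011100001 = 737

737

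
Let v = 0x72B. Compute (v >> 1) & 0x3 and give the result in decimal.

1

v = 11100101011
Shift right by 1: 1110010101
Mask low 2 bits: 01 = 1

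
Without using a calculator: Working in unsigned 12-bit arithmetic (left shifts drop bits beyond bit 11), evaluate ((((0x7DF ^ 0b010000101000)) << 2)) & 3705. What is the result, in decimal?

3672

0x7DF = 011111011111
0b010000101000 = 010000101000
→ ^ → 001111110111 = 1015
→ << 2 (mod 2^12) → 111111011100 = 4060
3705 = 111001111001
→ & → 111001011000 = 3672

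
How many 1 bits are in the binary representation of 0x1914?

5

0x1914 = 1100100010100
Count the 1s: 1 + 1 + 1 + 1 + 1 = 5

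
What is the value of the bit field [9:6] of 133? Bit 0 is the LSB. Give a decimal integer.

v = 0010000101
Shift right by 6: 0010
Mask low 4 bits: 0010 = 2

2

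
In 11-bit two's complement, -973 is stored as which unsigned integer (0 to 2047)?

1075

973 in 11 bits: 01111001101
Invert: 10000110010
Add 1:  10000110011 = 1075
(Check: 2^11 - 973 = 2048 - 973 = 1075.)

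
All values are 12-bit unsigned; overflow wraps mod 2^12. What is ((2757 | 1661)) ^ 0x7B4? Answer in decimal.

2377

2757 = 101011000101
1661 = 011001111101
→ | → 111011111101 = 3837
0x7B4 = 011110110100
→ ^ → 100101001001 = 2377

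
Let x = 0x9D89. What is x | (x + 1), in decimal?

x = 1001110110001001 = 40329
x + 1 = 1001110110001010
OR    = 1001110110001011 = 40331
(x | (x + 1) sets the lowest cleared bit.)

40331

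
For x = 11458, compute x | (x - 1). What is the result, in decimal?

11459

x = 10110011000010 = 11458
x - 1 = 10110011000001
OR    = 10110011000011 = 11459
(x | (x - 1) sets all bits below the lowest set bit.)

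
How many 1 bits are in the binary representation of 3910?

3910 = 111101000110
Count the 1s: 1 + 1 + 1 + 1 + 1 + 1 + 1 = 7

7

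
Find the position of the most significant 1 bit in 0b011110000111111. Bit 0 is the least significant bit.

13

0b011110000111111 = 11110000111111
The topmost 1 is at position 13 (since 2^13 = 8192 ≤ 15423 < 16384).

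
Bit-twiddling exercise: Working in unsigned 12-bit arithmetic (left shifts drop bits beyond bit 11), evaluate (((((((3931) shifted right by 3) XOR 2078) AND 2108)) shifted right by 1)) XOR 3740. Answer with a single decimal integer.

2694

3931 = 111101011011
→ shifted right by 3 → 000111101011 = 491
2078 = 100000011110
→ XOR → 100111110101 = 2549
2108 = 100000111100
→ AND → 100000110100 = 2100
→ shifted right by 1 → 010000011010 = 1050
3740 = 111010011100
→ XOR → 101010000110 = 2694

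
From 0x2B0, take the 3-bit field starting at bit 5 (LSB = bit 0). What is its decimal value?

5

v = 1010110000
Shift right by 5: 10101
Mask low 3 bits: 101 = 5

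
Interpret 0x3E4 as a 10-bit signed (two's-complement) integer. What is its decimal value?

-28

pattern = 1111100100 (MSB is 1 ⇒ negative)
Invert: 0000011011, add 1 → 0000011100 = 28, so the value is -28.
(Equivalently: 996 - 2^10 = 996 - 1024 = -28.)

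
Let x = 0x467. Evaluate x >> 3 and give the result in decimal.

0x467 = 10001100111
shift right by 3 → 00010001100 = 140
(equivalently, floor(1127 / 8))

140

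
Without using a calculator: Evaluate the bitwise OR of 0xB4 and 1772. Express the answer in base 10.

1788

0xB4 = 00010110100
1772 = 11011101100
 OR → 11011111100 = 1788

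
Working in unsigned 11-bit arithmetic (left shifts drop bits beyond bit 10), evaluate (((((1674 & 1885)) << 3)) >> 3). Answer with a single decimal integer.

8

1674 = 11010001010
1885 = 11101011101
→ & → 11000001000 = 1544
→ << 3 (mod 2^11) → 00001000000 = 64
→ >> 3 → 00000001000 = 8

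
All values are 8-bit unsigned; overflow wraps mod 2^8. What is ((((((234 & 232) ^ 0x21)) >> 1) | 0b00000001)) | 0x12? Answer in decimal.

119

234 = 11101010
232 = 11101000
→ & → 11101000 = 232
0x21 = 00100001
→ ^ → 11001001 = 201
→ >> 1 → 01100100 = 100
0b00000001 = 00000001
→ | → 01100101 = 101
0x12 = 00010010
→ | → 01110111 = 119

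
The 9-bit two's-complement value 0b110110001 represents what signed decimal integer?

-79

pattern = 110110001 (MSB is 1 ⇒ negative)
Invert: 001001110, add 1 → 001001111 = 79, so the value is -79.
(Equivalently: 433 - 2^9 = 433 - 512 = -79.)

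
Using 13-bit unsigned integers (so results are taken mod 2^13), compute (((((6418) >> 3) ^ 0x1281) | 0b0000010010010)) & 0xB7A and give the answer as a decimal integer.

306

6418 = 1100100010010
→ >> 3 → 0001100100010 = 802
0x1281 = 1001010000001
→ ^ → 1000110100011 = 4515
0b0000010010010 = 0000010010010
→ | → 1000110110011 = 4531
0xB7A = 0101101111010
→ & → 0000100110010 = 306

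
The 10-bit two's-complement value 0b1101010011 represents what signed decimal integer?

pattern = 1101010011 (MSB is 1 ⇒ negative)
Invert: 0010101100, add 1 → 0010101101 = 173, so the value is -173.
(Equivalently: 851 - 2^10 = 851 - 1024 = -173.)

-173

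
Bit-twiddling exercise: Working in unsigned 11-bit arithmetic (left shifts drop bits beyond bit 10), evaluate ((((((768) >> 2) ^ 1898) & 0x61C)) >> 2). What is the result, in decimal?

768 = 01100000000
→ >> 2 → 00011000000 = 192
1898 = 11101101010
→ ^ → 11110101010 = 1962
0x61C = 11000011100
→ & → 11000001000 = 1544
→ >> 2 → 00110000010 = 386

386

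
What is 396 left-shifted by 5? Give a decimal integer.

12672

396 = 00000110001100
shift left by 5 → 11000110000000 = 12672
(equivalently, 396 × 2^5 = 396 × 32)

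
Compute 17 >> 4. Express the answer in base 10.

1

17 = 10001
shift right by 4 → 00001 = 1
(equivalently, floor(17 / 16))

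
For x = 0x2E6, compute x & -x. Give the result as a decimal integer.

x = 1011100110 = 742
-x (two's complement) = …0100011010
AND   = 0000000010 = 2
(x & -x isolates the lowest set bit of x.)

2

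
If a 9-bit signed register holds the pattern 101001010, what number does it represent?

pattern = 101001010 (MSB is 1 ⇒ negative)
Invert: 010110101, add 1 → 010110110 = 182, so the value is -182.
(Equivalently: 330 - 2^9 = 330 - 512 = -182.)

-182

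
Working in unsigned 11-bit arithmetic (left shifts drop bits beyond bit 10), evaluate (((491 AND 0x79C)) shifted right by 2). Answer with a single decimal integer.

98

491 = 00111101011
0x79C = 11110011100
→ AND → 00110001000 = 392
→ shifted right by 2 → 00001100010 = 98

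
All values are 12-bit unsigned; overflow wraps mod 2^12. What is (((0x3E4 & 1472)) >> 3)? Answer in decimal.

0x3E4 = 001111100100
1472 = 010111000000
→ & → 000111000000 = 448
→ >> 3 → 000000111000 = 56

56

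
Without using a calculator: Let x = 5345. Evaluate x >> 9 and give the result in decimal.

5345 = 1010011100001
shift right by 9 → 0000000001010 = 10
(equivalently, floor(5345 / 512))

10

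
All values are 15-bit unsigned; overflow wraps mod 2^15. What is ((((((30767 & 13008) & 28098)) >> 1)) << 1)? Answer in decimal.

30767 = 111100000101111
13008 = 011001011010000
→ & → 011000000000000 = 12288
28098 = 110110111000010
→ & → 010000000000000 = 8192
→ >> 1 → 001000000000000 = 4096
→ << 1 (mod 2^15) → 010000000000000 = 8192

8192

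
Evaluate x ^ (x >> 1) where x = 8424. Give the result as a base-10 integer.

x = 10000011101000 = 8424
x>>1 = 01000001110100
XOR  = 11000010011100 = 12444
(x ^ (x >> 1) gives the standard binary-reflected Gray code of x.)

12444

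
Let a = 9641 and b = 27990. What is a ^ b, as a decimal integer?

18687

9641 = 010010110101001
27990 = 110110101010110
XOR → 100100011111111 = 18687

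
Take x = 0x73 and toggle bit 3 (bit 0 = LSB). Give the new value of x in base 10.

x = 001110011
bit 3 is currently 0; toggle it via x ^ (1 << 3) = x ^ 8
→ 001111011 = 123

123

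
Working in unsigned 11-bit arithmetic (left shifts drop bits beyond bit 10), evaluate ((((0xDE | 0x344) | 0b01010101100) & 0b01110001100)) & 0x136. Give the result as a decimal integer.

0xDE = 00011011110
0x344 = 01101000100
→ | → 01111011110 = 990
0b01010101100 = 01010101100
→ | → 01111111110 = 1022
0b01110001100 = 01110001100
→ & → 01110001100 = 908
0x136 = 00100110110
→ & → 00100000100 = 260

260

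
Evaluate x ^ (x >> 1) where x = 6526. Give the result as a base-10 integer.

x = 1100101111110 = 6526
x>>1 = 0110010111111
XOR  = 1010111000001 = 5569
(x ^ (x >> 1) gives the standard binary-reflected Gray code of x.)

5569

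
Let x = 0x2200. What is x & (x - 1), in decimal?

8192

x = 10001000000000 = 8704
x - 1 = 10000111111111
AND   = 10000000000000 = 8192
(x & (x - 1) clears the lowest set bit of x.)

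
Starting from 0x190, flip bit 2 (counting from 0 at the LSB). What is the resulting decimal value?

x = 0110010000
bit 2 is currently 0; toggle it via x ^ (1 << 2) = x ^ 4
→ 0110010100 = 404

404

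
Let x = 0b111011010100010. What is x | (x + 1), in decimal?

x = 111011010100010 = 30370
x + 1 = 111011010100011
OR    = 111011010100011 = 30371
(x | (x + 1) sets the lowest cleared bit.)

30371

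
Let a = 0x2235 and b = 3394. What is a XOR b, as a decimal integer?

12151

0x2235 = 10001000110101
3394 = 00110101000010
XOR → 10111101110111 = 12151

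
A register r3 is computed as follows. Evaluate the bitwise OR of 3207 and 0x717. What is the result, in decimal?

3991

3207 = 110010000111
0x717 = 011100010111
 OR → 111110010111 = 3991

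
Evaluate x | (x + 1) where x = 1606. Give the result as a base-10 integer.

x = 11001000110 = 1606
x + 1 = 11001000111
OR    = 11001000111 = 1607
(x | (x + 1) sets the lowest cleared bit.)

1607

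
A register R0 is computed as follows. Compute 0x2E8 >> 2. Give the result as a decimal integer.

186

0x2E8 = 1011101000
shift right by 2 → 0010111010 = 186
(equivalently, floor(744 / 4))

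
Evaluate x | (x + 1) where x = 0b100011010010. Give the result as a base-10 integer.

x = 100011010010 = 2258
x + 1 = 100011010011
OR    = 100011010011 = 2259
(x | (x + 1) sets the lowest cleared bit.)

2259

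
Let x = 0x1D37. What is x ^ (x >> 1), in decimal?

5036

x = 1110100110111 = 7479
x>>1 = 0111010011011
XOR  = 1001110101100 = 5036
(x ^ (x >> 1) gives the standard binary-reflected Gray code of x.)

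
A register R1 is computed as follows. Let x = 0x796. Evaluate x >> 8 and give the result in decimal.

7

0x796 = 11110010110
shift right by 8 → 00000000111 = 7
(equivalently, floor(1942 / 256))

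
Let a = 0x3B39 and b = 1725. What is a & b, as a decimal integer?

569

0x3B39 = 11101100111001
1725 = 00011010111101
AND → 00001000111001 = 569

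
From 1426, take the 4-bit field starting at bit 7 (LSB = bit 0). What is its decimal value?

v = 010110010010
Shift right by 7: 01011
Mask low 4 bits: 1011 = 11

11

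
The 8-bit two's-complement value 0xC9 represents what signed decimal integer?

-55

pattern = 11001001 (MSB is 1 ⇒ negative)
Invert: 00110110, add 1 → 00110111 = 55, so the value is -55.
(Equivalently: 201 - 2^8 = 201 - 256 = -55.)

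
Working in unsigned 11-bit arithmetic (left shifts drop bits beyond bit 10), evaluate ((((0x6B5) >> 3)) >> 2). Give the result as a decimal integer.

53

0x6B5 = 11010110101
→ >> 3 → 00011010110 = 214
→ >> 2 → 00000110101 = 53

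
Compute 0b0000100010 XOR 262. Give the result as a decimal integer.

a = 000100010
262 = 100000110
XOR → 100100100 = 292

292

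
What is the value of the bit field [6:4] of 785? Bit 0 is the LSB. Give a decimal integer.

v = 1100010001
Shift right by 4: 110001
Mask low 3 bits: 001 = 1

1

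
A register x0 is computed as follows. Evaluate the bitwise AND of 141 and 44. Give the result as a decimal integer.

141 = 10001101
44 = 00101100
AND → 00001100 = 12

12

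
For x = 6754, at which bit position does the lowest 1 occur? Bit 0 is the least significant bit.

6754 = 1101001100010
Trailing zeros: 1, so the lowest set bit is bit 1 (value 2).

1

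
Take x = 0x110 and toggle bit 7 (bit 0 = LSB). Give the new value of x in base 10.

400

x = 0100010000
bit 7 is currently 0; toggle it via x ^ (1 << 7) = x ^ 128
→ 0110010000 = 400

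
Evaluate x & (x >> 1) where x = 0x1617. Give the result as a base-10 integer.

x = 1011000010111 = 5655
x>>1 = 0101100001011
AND  = 0001000000011 = 515
(x & (x >> 1) has a 1 wherever x has two consecutive 1 bits.)

515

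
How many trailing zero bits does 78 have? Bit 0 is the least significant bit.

1

78 = 1001110
Trailing zeros: 1, so the lowest set bit is bit 1 (value 2).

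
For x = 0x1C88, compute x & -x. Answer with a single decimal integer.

8

x = 1110010001000 = 7304
-x (two's complement) = …0001101111000
AND   = 0000000001000 = 8
(x & -x isolates the lowest set bit of x.)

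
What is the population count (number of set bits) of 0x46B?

6

0x46B = 10001101011
Count the 1s: 1 + 1 + 1 + 1 + 1 + 1 = 6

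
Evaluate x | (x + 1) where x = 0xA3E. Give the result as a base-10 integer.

x = 101000111110 = 2622
x + 1 = 101000111111
OR    = 101000111111 = 2623
(x | (x + 1) sets the lowest cleared bit.)

2623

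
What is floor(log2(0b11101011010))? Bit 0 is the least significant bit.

0b11101011010 = 11101011010
The topmost 1 is at position 10 (since 2^10 = 1024 ≤ 1882 < 2048).

10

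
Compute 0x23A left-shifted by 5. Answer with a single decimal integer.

18240

0x23A = 000001000111010
shift left by 5 → 100011101000000 = 18240
(equivalently, 570 × 2^5 = 570 × 32)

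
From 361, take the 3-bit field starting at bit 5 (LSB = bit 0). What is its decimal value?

v = 101101001
Shift right by 5: 1011
Mask low 3 bits: 011 = 3

3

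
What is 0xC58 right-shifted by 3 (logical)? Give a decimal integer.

0xC58 = 110001011000
shift right by 3 → 000110001011 = 395
(equivalently, floor(3160 / 8))

395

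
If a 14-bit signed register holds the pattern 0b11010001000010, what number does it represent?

-3006

pattern = 11010001000010 (MSB is 1 ⇒ negative)
Invert: 00101110111101, add 1 → 00101110111110 = 3006, so the value is -3006.
(Equivalently: 13378 - 2^14 = 13378 - 16384 = -3006.)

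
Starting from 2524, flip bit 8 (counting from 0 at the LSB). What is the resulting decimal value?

x = 0100111011100
bit 8 is currently 1; toggle it via x ^ (1 << 8) = x ^ 256
→ 0100011011100 = 2268

2268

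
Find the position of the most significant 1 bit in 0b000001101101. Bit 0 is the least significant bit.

6

0b000001101101 = 1101101
The topmost 1 is at position 6 (since 2^6 = 64 ≤ 109 < 128).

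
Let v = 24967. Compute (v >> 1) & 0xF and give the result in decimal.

3

v = 110000110000111
Shift right by 1: 11000011000011
Mask low 4 bits: 0011 = 3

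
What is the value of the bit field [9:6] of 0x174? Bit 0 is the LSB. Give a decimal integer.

5

v = 0101110100
Shift right by 6: 0101
Mask low 4 bits: 0101 = 5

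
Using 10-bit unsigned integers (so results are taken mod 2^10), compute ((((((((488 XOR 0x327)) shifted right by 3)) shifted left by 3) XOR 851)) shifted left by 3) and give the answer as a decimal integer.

488 = 0111101000
0x327 = 1100100111
→ XOR → 1011001111 = 719
→ shifted right by 3 → 0001011001 = 89
→ shifted left by 3 (mod 2^10) → 1011001000 = 712
851 = 1101010011
→ XOR → 0110011011 = 411
→ shifted left by 3 (mod 2^10) → 0011011000 = 216

216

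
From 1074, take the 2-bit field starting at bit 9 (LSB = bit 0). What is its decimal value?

v = 010000110010
Shift right by 9: 010
Mask low 2 bits: 10 = 2

2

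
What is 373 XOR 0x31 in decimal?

373 = 101110101
0x31 = 000110001
XOR → 101000100 = 324

324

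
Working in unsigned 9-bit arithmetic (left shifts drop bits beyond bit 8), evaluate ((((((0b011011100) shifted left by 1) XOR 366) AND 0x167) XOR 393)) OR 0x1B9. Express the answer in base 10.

511

0b011011100 = 011011100
→ shifted left by 1 (mod 2^9) → 110111000 = 440
366 = 101101110
→ XOR → 011010110 = 214
0x167 = 101100111
→ AND → 001000110 = 70
393 = 110001001
→ XOR → 111001111 = 463
0x1B9 = 110111001
→ OR → 111111111 = 511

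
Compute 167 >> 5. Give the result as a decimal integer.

167 = 10100111
shift right by 5 → 00000101 = 5
(equivalently, floor(167 / 32))

5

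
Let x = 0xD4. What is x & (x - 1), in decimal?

x = 11010100 = 212
x - 1 = 11010011
AND   = 11010000 = 208
(x & (x - 1) clears the lowest set bit of x.)

208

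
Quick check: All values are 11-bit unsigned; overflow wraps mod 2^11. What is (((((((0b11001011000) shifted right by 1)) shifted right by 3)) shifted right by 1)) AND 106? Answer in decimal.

0b11001011000 = 11001011000
→ shifted right by 1 → 01100101100 = 812
→ shifted right by 3 → 00001100101 = 101
→ shifted right by 1 → 00000110010 = 50
106 = 00001101010
→ AND → 00000100010 = 34

34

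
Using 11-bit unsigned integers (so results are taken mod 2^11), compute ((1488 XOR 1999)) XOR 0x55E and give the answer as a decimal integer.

1488 = 10111010000
1999 = 11111001111
→ XOR → 01000011111 = 543
0x55E = 10101011110
→ XOR → 11101000001 = 1857

1857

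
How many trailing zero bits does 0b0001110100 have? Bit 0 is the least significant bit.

2

0b0001110100 = 1110100
Trailing zeros: 2, so the lowest set bit is bit 2 (value 4).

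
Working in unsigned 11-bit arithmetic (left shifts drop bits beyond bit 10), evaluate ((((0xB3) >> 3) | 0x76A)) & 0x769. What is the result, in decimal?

1896

0xB3 = 00010110011
→ >> 3 → 00000010110 = 22
0x76A = 11101101010
→ | → 11101111110 = 1918
0x769 = 11101101001
→ & → 11101101000 = 1896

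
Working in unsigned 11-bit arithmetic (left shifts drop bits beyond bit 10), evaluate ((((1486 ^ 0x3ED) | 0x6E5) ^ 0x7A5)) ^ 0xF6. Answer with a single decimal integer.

1486 = 10111001110
0x3ED = 01111101101
→ ^ → 11000100011 = 1571
0x6E5 = 11011100101
→ | → 11011100111 = 1767
0x7A5 = 11110100101
→ ^ → 00101000010 = 322
0xF6 = 00011110110
→ ^ → 00110110100 = 436

436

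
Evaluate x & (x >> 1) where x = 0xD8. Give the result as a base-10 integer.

x = 11011000 = 216
x>>1 = 01101100
AND  = 01001000 = 72
(x & (x >> 1) has a 1 wherever x has two consecutive 1 bits.)

72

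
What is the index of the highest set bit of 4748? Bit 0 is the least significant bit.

12

4748 = 1001010001100
The topmost 1 is at position 12 (since 2^12 = 4096 ≤ 4748 < 8192).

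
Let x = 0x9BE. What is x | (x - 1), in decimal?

2495

x = 100110111110 = 2494
x - 1 = 100110111101
OR    = 100110111111 = 2495
(x | (x - 1) sets all bits below the lowest set bit.)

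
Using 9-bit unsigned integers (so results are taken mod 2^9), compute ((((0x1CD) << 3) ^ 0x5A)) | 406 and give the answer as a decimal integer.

0x1CD = 111001101
→ << 3 (mod 2^9) → 001101000 = 104
0x5A = 001011010
→ ^ → 000110010 = 50
406 = 110010110
→ | → 110110110 = 438

438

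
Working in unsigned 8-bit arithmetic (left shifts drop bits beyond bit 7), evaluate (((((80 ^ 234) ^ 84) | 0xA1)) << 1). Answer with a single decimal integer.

80 = 01010000
234 = 11101010
→ ^ → 10111010 = 186
84 = 01010100
→ ^ → 11101110 = 238
0xA1 = 10100001
→ | → 11101111 = 239
→ << 1 (mod 2^8) → 11011110 = 222

222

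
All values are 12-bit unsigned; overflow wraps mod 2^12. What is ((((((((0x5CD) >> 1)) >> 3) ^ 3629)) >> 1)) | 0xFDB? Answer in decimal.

0x5CD = 010111001101
→ >> 1 → 001011100110 = 742
→ >> 3 → 000001011100 = 92
3629 = 111000101101
→ ^ → 111001110001 = 3697
→ >> 1 → 011100111000 = 1848
0xFDB = 111111011011
→ | → 111111111011 = 4091

4091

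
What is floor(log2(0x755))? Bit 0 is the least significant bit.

0x755 = 11101010101
The topmost 1 is at position 10 (since 2^10 = 1024 ≤ 1877 < 2048).

10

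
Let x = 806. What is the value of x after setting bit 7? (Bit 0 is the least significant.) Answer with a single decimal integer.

x = 01100100110
bit 7 is currently 0; set it via x | (1 << 7) = x | 128
→ 01110100110 = 934

934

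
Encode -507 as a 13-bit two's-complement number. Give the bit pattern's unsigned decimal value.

7685

507 in 13 bits: 0000111111011
Invert: 1111000000100
Add 1:  1111000000101 = 7685
(Check: 2^13 - 507 = 8192 - 507 = 7685.)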